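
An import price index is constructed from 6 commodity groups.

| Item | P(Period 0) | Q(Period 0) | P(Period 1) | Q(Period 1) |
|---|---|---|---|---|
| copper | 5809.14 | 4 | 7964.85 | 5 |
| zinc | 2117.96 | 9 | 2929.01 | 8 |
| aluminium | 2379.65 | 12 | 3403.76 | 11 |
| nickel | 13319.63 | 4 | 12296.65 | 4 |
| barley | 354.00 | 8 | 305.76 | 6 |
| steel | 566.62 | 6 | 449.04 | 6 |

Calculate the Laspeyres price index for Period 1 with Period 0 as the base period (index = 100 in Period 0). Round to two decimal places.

Laspeyres price index uses base-period quantities as weights.
ΣP(Period 1)·Q(Period 0) = 7964.85×4 + 2929.01×9 + 3403.76×12 + 12296.65×4 + 305.76×8 + 449.04×6 = 31859.4 + 26361.09 + 40845.12 + 49186.6 + 2446.08 + 2694.24 = 153392.53
ΣP(Period 0)·Q(Period 0) = 5809.14×4 + 2117.96×9 + 2379.65×12 + 13319.63×4 + 354.00×8 + 566.62×6 = 23236.56 + 19061.64 + 28555.8 + 53278.52 + 2832 + 3399.72 = 130364.24
Index = 153392.53 / 130364.24 × 100 = 117.6646

117.66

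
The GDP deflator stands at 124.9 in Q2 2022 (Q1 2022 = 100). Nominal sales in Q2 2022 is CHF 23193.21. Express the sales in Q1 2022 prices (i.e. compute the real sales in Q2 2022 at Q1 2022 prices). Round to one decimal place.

18569.4

Real = Nominal ÷ (Index/100) = 23193.21 ÷ (124.9/100)
     = 23193.21 ÷ 1.249 = 18569.4235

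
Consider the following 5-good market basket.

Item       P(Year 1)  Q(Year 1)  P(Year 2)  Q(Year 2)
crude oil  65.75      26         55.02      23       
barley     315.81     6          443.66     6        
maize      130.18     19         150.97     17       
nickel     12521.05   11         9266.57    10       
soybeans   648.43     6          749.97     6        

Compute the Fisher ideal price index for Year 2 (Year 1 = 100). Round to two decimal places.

Laspeyres component (base-period weights):
ΣP(Year 2)Q(Year 1) = 55.02×26 + 443.66×6 + 150.97×19 + 9266.57×11 + 749.97×6 = 1430.52 + 2661.96 + 2868.43 + 101932.27 + 4499.82 = 113393
ΣP(Year 1)Q(Year 1) = 65.75×26 + 315.81×6 + 130.18×19 + 12521.05×11 + 648.43×6 = 1709.5 + 1894.86 + 2473.42 + 137731.55 + 3890.58 = 147699.91
L = 113393 / 147699.91 × 100 = 76.7726
Paasche component (current-period weights):
ΣP(Year 2)Q(Year 2) = 55.02×23 + 443.66×6 + 150.97×17 + 9266.57×10 + 749.97×6 = 1265.46 + 2661.96 + 2566.49 + 92665.7 + 4499.82 = 103659.43
ΣP(Year 1)Q(Year 2) = 65.75×23 + 315.81×6 + 130.18×17 + 12521.05×10 + 648.43×6 = 1512.25 + 1894.86 + 2213.06 + 125210.5 + 3890.58 = 134721.25
P = 103659.43 / 134721.25 × 100 = 76.9436
Fisher = √(L × P) = √(76.7726 × 76.9436) = 76.8581

76.86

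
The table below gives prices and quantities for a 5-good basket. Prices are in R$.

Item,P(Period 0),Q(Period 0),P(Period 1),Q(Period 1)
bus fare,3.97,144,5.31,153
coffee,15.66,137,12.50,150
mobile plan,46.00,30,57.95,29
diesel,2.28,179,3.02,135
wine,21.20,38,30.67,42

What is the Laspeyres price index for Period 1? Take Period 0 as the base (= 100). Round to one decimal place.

111.5

Laspeyres price index uses base-period quantities as weights.
ΣP(Period 1)·Q(Period 0) = 5.31×144 + 12.50×137 + 57.95×30 + 3.02×179 + 30.67×38 = 764.64 + 1712.5 + 1738.5 + 540.58 + 1165.46 = 5921.68
ΣP(Period 0)·Q(Period 0) = 3.97×144 + 15.66×137 + 46.00×30 + 2.28×179 + 21.20×38 = 571.68 + 2145.42 + 1380 + 408.12 + 805.6 = 5310.82
Index = 5921.68 / 5310.82 × 100 = 111.5022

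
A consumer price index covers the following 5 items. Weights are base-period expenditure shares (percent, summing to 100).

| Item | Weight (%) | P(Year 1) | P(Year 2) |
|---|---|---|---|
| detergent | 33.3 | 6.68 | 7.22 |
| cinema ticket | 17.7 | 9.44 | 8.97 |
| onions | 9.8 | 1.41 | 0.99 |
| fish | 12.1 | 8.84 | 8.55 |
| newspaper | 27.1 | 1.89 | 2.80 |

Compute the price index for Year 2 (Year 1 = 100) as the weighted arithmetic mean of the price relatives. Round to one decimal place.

111.5

detergent: 33.3 × (7.22/6.68) = 33.3 × 1.080838 = 35.9919
cinema ticket: 17.7 × (8.97/9.44) = 17.7 × 0.950212 = 16.8188
onions: 9.8 × (0.99/1.41) = 9.8 × 0.702128 = 6.8809
fish: 12.1 × (8.55/8.84) = 12.1 × 0.967195 = 11.7031
newspaper: 27.1 × (2.80/1.89) = 27.1 × 1.481481 = 40.1481
Index = Σ wᵢ·(p₁ᵢ/p₀ᵢ) = 35.9919 + 16.8188 + 6.8809 + 11.7031 + 40.1481 = 111.5427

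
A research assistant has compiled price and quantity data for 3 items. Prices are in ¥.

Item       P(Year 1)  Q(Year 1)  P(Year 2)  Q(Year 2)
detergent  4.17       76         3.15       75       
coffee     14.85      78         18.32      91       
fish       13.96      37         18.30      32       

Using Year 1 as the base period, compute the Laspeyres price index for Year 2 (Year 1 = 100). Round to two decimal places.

Laspeyres price index uses base-period quantities as weights.
ΣP(Year 2)·Q(Year 1) = 3.15×76 + 18.32×78 + 18.30×37 = 239.4 + 1428.96 + 677.1 = 2345.46
ΣP(Year 1)·Q(Year 1) = 4.17×76 + 14.85×78 + 13.96×37 = 316.92 + 1158.3 + 516.52 = 1991.74
Index = 2345.46 / 1991.74 × 100 = 117.7593

117.76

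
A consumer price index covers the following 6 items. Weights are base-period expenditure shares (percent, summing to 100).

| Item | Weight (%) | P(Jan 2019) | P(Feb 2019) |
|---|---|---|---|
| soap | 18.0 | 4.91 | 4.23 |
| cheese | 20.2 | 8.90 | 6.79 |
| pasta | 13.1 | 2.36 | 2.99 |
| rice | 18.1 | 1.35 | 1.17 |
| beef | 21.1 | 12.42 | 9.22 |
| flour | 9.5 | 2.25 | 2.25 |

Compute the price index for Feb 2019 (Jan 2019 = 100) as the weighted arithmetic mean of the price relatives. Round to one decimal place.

88.4

soap: 18.0 × (4.23/4.91) = 18.0 × 0.861507 = 15.5071
cheese: 20.2 × (6.79/8.90) = 20.2 × 0.762921 = 15.4110
pasta: 13.1 × (2.99/2.36) = 13.1 × 1.266949 = 16.5970
rice: 18.1 × (1.17/1.35) = 18.1 × 0.866667 = 15.6867
beef: 21.1 × (9.22/12.42) = 21.1 × 0.742351 = 15.6636
flour: 9.5 × (2.25/2.25) = 9.5 × 1.000000 = 9.5000
Index = Σ wᵢ·(p₁ᵢ/p₀ᵢ) = 15.5071 + 15.4110 + 16.5970 + 15.6867 + 15.6636 + 9.5000 = 88.3654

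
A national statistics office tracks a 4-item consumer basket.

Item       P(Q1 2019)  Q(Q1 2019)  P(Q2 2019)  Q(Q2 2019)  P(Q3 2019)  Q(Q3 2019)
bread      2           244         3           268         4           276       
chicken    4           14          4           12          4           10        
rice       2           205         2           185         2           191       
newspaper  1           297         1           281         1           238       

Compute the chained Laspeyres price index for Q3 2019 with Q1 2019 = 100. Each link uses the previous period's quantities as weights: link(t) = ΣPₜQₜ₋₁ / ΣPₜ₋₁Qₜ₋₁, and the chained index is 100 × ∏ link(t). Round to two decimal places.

140.81

Link Q1 2019→Q2 2019:
ΣP(Q2 2019)Q(Q1 2019) = 3×244 + 4×14 + 2×205 + 1×297 = 732 + 56 + 410 + 297 = 1495
ΣP(Q1 2019)Q(Q1 2019) = 2×244 + 4×14 + 2×205 + 1×297 = 488 + 56 + 410 + 297 = 1251
link = 1495/1251 = 1.195044
Link Q2 2019→Q3 2019:
ΣP(Q3 2019)Q(Q2 2019) = 4×268 + 4×12 + 2×185 + 1×281 = 1072 + 48 + 370 + 281 = 1771
ΣP(Q2 2019)Q(Q2 2019) = 3×268 + 4×12 + 2×185 + 1×281 = 804 + 48 + 370 + 281 = 1503
link = 1771/1503 = 1.178310
Chained index = 100 × 1.195044 × 1.178310 = 140.8132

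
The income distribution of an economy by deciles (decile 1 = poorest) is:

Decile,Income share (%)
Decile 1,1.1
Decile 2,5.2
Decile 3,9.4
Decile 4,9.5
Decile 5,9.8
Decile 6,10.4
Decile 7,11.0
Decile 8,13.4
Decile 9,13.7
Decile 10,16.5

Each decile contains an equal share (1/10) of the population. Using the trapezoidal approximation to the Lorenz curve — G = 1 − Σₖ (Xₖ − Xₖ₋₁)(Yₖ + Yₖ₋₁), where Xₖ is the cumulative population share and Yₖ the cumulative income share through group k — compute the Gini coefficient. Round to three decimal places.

Cumulative income shares Yₖ: 0.0110, 0.0630, 0.1570, 0.2520, 0.3500, 0.4540, 0.5640, 0.6980, 0.8350, 1.0000
Σ (Xₖ−Xₖ₋₁)(Yₖ+Yₖ₋₁) = (1/10)(0.0110+0.0000) + (1/10)(0.0630+0.0110) + (1/10)(0.1570+0.0630) + (1/10)(0.2520+0.1570) + (1/10)(0.3500+0.2520) + (1/10)(0.4540+0.3500) + (1/10)(0.5640+0.4540) + (1/10)(0.6980+0.5640) + (1/10)(0.8350+0.6980) + (1/10)(1.0000+0.8350)
  = 0.0011 + 0.0074 + 0.0220 + 0.0409 + 0.0602 + 0.0804 + 0.1018 + 0.1262 + 0.1533 + 0.1835 = 0.7768
G = 1 − 0.7768 = 0.2232

0.223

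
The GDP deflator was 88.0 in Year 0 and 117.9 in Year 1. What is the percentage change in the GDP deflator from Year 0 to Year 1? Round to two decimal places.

33.98%

Change = (117.9 − 88.0) / 88.0 × 100
       = 29.9 / 88.0 × 100 = 33.9773%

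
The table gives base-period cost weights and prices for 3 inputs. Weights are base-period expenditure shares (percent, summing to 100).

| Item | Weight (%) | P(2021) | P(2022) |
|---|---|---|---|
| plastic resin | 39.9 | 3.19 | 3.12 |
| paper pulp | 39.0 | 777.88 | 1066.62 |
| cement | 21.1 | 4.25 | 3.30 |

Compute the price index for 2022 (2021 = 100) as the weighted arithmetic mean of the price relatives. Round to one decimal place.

plastic resin: 39.9 × (3.12/3.19) = 39.9 × 0.978056 = 39.0245
paper pulp: 39.0 × (1066.62/777.88) = 39.0 × 1.371188 = 53.4763
cement: 21.1 × (3.30/4.25) = 21.1 × 0.776471 = 16.3835
Index = Σ wᵢ·(p₁ᵢ/p₀ᵢ) = 39.0245 + 53.4763 + 16.3835 = 108.8843

108.9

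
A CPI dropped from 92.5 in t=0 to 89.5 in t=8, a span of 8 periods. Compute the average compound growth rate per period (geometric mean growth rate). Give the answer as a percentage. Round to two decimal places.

Growth factor = (89.5/92.5)^(1/8) = (0.967568)^(1/8) = 0.995887
Growth rate = 0.995887 − 1 = -0.004113 = -0.4113%

-0.41%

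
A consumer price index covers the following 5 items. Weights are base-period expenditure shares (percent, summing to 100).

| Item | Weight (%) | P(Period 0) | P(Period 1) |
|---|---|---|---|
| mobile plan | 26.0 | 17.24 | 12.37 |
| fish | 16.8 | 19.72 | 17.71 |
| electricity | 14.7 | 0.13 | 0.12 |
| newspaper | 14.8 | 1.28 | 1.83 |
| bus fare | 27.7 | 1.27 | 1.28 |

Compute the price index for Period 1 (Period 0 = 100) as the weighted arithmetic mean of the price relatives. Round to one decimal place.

96.4

mobile plan: 26.0 × (12.37/17.24) = 26.0 × 0.717517 = 18.6555
fish: 16.8 × (17.71/19.72) = 16.8 × 0.898073 = 15.0876
electricity: 14.7 × (0.12/0.13) = 14.7 × 0.923077 = 13.5692
newspaper: 14.8 × (1.83/1.28) = 14.8 × 1.429688 = 21.1594
bus fare: 27.7 × (1.28/1.27) = 27.7 × 1.007874 = 27.9181
Index = Σ wᵢ·(p₁ᵢ/p₀ᵢ) = 18.6555 + 15.0876 + 13.5692 + 21.1594 + 27.9181 = 96.3898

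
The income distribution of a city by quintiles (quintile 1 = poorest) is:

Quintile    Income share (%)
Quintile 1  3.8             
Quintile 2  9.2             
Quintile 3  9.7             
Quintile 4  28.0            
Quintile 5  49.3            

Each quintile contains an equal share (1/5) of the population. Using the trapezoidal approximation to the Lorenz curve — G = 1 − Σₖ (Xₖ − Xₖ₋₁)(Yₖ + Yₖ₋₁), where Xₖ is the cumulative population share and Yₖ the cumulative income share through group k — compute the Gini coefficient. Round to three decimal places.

0.439

Cumulative income shares Yₖ: 0.0380, 0.1300, 0.2270, 0.5070, 1.0000
Σ (Xₖ−Xₖ₋₁)(Yₖ+Yₖ₋₁) = (1/5)(0.0380+0.0000) + (1/5)(0.1300+0.0380) + (1/5)(0.2270+0.1300) + (1/5)(0.5070+0.2270) + (1/5)(1.0000+0.5070)
  = 0.0076 + 0.0336 + 0.0714 + 0.1468 + 0.3014 = 0.5608
G = 1 − 0.5608 = 0.4392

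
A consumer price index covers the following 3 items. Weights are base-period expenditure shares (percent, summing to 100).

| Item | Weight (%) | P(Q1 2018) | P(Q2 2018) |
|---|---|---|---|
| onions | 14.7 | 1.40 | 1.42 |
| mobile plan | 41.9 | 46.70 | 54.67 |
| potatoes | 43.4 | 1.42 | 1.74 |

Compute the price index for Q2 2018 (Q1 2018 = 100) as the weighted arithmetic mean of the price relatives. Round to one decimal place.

117.1

onions: 14.7 × (1.42/1.40) = 14.7 × 1.014286 = 14.9100
mobile plan: 41.9 × (54.67/46.70) = 41.9 × 1.170664 = 49.0508
potatoes: 43.4 × (1.74/1.42) = 43.4 × 1.225352 = 53.1803
Index = Σ wᵢ·(p₁ᵢ/p₀ᵢ) = 14.9100 + 49.0508 + 53.1803 = 117.1411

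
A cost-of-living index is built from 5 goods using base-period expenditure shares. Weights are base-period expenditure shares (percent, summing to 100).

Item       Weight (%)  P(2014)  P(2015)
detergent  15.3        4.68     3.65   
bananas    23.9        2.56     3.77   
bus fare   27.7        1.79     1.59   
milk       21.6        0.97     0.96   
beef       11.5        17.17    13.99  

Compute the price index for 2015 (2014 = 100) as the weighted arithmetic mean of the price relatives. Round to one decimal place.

102.5

detergent: 15.3 × (3.65/4.68) = 15.3 × 0.779915 = 11.9327
bananas: 23.9 × (3.77/2.56) = 23.9 × 1.472656 = 35.1965
bus fare: 27.7 × (1.59/1.79) = 27.7 × 0.888268 = 24.6050
milk: 21.6 × (0.96/0.97) = 21.6 × 0.989691 = 21.3773
beef: 11.5 × (13.99/17.17) = 11.5 × 0.814793 = 9.3701
Index = Σ wᵢ·(p₁ᵢ/p₀ᵢ) = 11.9327 + 35.1965 + 24.6050 + 21.3773 + 9.3701 = 102.4816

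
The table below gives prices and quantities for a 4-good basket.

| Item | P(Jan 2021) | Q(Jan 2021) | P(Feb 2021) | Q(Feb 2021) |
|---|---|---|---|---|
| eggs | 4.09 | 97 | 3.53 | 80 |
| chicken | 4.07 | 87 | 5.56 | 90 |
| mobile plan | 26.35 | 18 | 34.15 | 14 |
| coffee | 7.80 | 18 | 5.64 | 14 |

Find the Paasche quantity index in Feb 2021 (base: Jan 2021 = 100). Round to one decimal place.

86.9

Paasche quantity index uses current-period prices as weights.
ΣP(Feb 2021)·Q(Feb 2021) = 3.53×80 + 5.56×90 + 34.15×14 + 5.64×14 = 282.4 + 500.4 + 478.1 + 78.96 = 1339.86
ΣP(Feb 2021)·Q(Jan 2021) = 3.53×97 + 5.56×87 + 34.15×18 + 5.64×18 = 342.41 + 483.72 + 614.7 + 101.52 = 1542.35
Index = 1339.86 / 1542.35 × 100 = 86.8713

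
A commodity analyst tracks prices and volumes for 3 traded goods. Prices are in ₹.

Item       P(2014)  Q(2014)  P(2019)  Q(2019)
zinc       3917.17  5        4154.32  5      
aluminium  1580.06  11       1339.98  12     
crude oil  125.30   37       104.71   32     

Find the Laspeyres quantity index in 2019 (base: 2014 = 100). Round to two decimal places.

Laspeyres quantity index uses base-period prices as weights.
ΣP(2014)·Q(2019) = 3917.17×5 + 1580.06×12 + 125.30×32 = 19585.85 + 18960.72 + 4009.6 = 42556.17
ΣP(2014)·Q(2014) = 3917.17×5 + 1580.06×11 + 125.30×37 = 19585.85 + 17380.66 + 4636.1 = 41602.61
Index = 42556.17 / 41602.61 × 100 = 102.2921

102.29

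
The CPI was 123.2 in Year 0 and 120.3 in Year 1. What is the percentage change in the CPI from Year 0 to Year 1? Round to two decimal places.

-2.35%

Change = (120.3 − 123.2) / 123.2 × 100
       = -2.9 / 123.2 × 100 = -2.3539%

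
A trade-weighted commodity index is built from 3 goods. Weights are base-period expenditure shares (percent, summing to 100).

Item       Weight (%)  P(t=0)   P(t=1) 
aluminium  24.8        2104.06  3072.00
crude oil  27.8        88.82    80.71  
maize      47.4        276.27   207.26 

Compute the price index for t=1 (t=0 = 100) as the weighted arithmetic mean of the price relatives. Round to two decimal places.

97.03

aluminium: 24.8 × (3072.00/2104.06) = 24.8 × 1.460034 = 36.2089
crude oil: 27.8 × (80.71/88.82) = 27.8 × 0.908692 = 25.2616
maize: 47.4 × (207.26/276.27) = 47.4 × 0.750208 = 35.5599
Index = Σ wᵢ·(p₁ᵢ/p₀ᵢ) = 36.2089 + 25.2616 + 35.5599 = 97.0303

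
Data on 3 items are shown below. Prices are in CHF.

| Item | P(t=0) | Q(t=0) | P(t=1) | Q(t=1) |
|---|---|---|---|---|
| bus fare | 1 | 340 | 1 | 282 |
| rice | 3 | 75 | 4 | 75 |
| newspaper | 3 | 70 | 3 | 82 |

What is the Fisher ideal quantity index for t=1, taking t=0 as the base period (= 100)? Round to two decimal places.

97.29

Laspeyres component (base-period weights):
ΣP(t=0)Q(t=1) = 1×282 + 3×75 + 3×82 = 282 + 225 + 246 = 753
ΣP(t=0)Q(t=0) = 1×340 + 3×75 + 3×70 = 340 + 225 + 210 = 775
L = 753 / 775 × 100 = 97.1613
Paasche component (current-period weights):
ΣP(t=1)Q(t=1) = 1×282 + 4×75 + 3×82 = 282 + 300 + 246 = 828
ΣP(t=1)Q(t=0) = 1×340 + 4×75 + 3×70 = 340 + 300 + 210 = 850
P = 828 / 850 × 100 = 97.4118
Fisher = √(L × P) = √(97.1613 × 97.4118) = 97.2864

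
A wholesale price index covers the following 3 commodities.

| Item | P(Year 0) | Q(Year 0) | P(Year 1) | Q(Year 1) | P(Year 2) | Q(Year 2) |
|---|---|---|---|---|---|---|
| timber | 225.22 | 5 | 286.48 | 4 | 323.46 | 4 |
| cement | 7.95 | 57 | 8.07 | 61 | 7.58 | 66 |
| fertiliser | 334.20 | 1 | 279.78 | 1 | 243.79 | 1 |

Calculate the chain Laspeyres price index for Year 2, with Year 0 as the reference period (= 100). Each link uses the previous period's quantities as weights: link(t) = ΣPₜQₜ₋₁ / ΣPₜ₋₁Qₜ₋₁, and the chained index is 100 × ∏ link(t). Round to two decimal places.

Link Year 0→Year 1:
ΣP(Year 1)Q(Year 0) = 286.48×5 + 8.07×57 + 279.78×1 = 1432.4 + 459.99 + 279.78 = 2172.17
ΣP(Year 0)Q(Year 0) = 225.22×5 + 7.95×57 + 334.20×1 = 1126.1 + 453.15 + 334.2 = 1913.45
link = 2172.17/1913.45 = 1.135211
Link Year 1→Year 2:
ΣP(Year 2)Q(Year 1) = 323.46×4 + 7.58×61 + 243.79×1 = 1293.84 + 462.38 + 243.79 = 2000.01
ΣP(Year 1)Q(Year 1) = 286.48×4 + 8.07×61 + 279.78×1 = 1145.92 + 492.27 + 279.78 = 1917.97
link = 2000.01/1917.97 = 1.042774
Chained index = 100 × 1.135211 × 1.042774 = 118.3769

118.38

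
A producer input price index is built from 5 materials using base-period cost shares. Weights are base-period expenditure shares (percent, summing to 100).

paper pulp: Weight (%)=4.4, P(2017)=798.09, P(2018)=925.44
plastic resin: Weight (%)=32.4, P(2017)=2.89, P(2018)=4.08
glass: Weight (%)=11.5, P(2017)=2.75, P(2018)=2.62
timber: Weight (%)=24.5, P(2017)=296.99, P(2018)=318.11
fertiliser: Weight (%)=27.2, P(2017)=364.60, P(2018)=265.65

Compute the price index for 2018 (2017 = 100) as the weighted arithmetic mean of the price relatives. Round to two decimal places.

paper pulp: 4.4 × (925.44/798.09) = 4.4 × 1.159568 = 5.1021
plastic resin: 32.4 × (4.08/2.89) = 32.4 × 1.411765 = 45.7412
glass: 11.5 × (2.62/2.75) = 11.5 × 0.952727 = 10.9564
timber: 24.5 × (318.11/296.99) = 24.5 × 1.071114 = 26.2423
fertiliser: 27.2 × (265.65/364.60) = 27.2 × 0.728607 = 19.8181
Index = Σ wᵢ·(p₁ᵢ/p₀ᵢ) = 5.1021 + 45.7412 + 10.9564 + 26.2423 + 19.8181 = 107.8600

107.86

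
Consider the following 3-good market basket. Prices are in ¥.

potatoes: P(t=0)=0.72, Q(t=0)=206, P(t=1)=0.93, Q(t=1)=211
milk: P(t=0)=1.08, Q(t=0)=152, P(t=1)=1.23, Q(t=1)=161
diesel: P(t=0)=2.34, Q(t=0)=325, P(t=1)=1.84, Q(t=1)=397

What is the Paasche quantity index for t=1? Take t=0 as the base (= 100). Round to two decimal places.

Paasche quantity index uses current-period prices as weights.
ΣP(t=1)·Q(t=1) = 0.93×211 + 1.23×161 + 1.84×397 = 196.23 + 198.03 + 730.48 = 1124.74
ΣP(t=1)·Q(t=0) = 0.93×206 + 1.23×152 + 1.84×325 = 191.58 + 186.96 + 598 = 976.54
Index = 1124.74 / 976.54 × 100 = 115.1760

115.18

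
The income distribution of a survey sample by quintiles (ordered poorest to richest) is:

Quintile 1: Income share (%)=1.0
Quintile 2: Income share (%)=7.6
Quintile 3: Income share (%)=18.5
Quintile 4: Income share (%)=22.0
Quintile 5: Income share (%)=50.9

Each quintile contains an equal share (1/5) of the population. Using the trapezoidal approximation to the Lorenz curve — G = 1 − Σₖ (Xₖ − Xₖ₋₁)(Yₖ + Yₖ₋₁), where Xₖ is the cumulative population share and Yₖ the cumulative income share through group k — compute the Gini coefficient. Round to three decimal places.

0.457

Cumulative income shares Yₖ: 0.0100, 0.0860, 0.2710, 0.4910, 1.0000
Σ (Xₖ−Xₖ₋₁)(Yₖ+Yₖ₋₁) = (1/5)(0.0100+0.0000) + (1/5)(0.0860+0.0100) + (1/5)(0.2710+0.0860) + (1/5)(0.4910+0.2710) + (1/5)(1.0000+0.4910)
  = 0.0020 + 0.0192 + 0.0714 + 0.1524 + 0.2982 = 0.5432
G = 1 − 0.5432 = 0.4568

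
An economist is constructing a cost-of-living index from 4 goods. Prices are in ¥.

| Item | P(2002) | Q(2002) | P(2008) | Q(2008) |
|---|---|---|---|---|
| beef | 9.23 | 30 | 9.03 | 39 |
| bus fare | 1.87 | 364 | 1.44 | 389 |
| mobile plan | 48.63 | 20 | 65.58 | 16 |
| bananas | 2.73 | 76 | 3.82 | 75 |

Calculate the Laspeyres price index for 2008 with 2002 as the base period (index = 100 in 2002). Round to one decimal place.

112.1

Laspeyres price index uses base-period quantities as weights.
ΣP(2008)·Q(2002) = 9.03×30 + 1.44×364 + 65.58×20 + 3.82×76 = 270.9 + 524.16 + 1311.6 + 290.32 = 2396.98
ΣP(2002)·Q(2002) = 9.23×30 + 1.87×364 + 48.63×20 + 2.73×76 = 276.9 + 680.68 + 972.6 + 207.48 = 2137.66
Index = 2396.98 / 2137.66 × 100 = 112.1310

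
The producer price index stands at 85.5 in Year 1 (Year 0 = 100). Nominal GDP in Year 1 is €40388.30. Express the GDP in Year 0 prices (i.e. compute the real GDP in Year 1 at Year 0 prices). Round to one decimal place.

Real = Nominal ÷ (Index/100) = 40388.30 ÷ (85.5/100)
     = 40388.30 ÷ 0.855 = 47237.7778

47237.8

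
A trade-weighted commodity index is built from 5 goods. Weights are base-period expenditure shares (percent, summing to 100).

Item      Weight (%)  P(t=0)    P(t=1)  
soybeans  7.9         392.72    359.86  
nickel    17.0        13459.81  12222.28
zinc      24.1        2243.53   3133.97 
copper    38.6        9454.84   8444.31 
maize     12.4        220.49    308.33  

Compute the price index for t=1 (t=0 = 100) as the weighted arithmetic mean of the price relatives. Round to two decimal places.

108.16

soybeans: 7.9 × (359.86/392.72) = 7.9 × 0.916327 = 7.2390
nickel: 17.0 × (12222.28/13459.81) = 17.0 × 0.908057 = 15.4370
zinc: 24.1 × (3133.97/2243.53) = 24.1 × 1.396892 = 33.6651
copper: 38.6 × (8444.31/9454.84) = 38.6 × 0.893120 = 34.4744
maize: 12.4 × (308.33/220.49) = 12.4 × 1.398385 = 17.3400
Index = Σ wᵢ·(p₁ᵢ/p₀ᵢ) = 7.2390 + 15.4370 + 33.6651 + 34.4744 + 17.3400 = 108.1555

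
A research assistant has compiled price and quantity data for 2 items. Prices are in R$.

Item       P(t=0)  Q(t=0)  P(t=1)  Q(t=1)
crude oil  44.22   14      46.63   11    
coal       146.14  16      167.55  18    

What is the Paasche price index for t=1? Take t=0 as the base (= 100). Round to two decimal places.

113.21

Paasche price index uses current-period quantities as weights.
ΣP(t=1)·Q(t=1) = 46.63×11 + 167.55×18 = 512.93 + 3015.9 = 3528.83
ΣP(t=0)·Q(t=1) = 44.22×11 + 146.14×18 = 486.42 + 2630.52 = 3116.94
Index = 3528.83 / 3116.94 × 100 = 113.2146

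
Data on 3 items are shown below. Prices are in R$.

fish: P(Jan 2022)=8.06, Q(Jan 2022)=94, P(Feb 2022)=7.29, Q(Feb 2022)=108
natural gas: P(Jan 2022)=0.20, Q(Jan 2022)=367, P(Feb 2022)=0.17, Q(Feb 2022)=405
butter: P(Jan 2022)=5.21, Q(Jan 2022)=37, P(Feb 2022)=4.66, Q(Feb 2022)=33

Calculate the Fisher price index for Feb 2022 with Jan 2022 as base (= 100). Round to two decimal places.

Laspeyres component (base-period weights):
ΣP(Feb 2022)Q(Jan 2022) = 7.29×94 + 0.17×367 + 4.66×37 = 685.26 + 62.39 + 172.42 = 920.07
ΣP(Jan 2022)Q(Jan 2022) = 8.06×94 + 0.20×367 + 5.21×37 = 757.64 + 73.4 + 192.77 = 1023.81
L = 920.07 / 1023.81 × 100 = 89.8673
Paasche component (current-period weights):
ΣP(Feb 2022)Q(Feb 2022) = 7.29×108 + 0.17×405 + 4.66×33 = 787.32 + 68.85 + 153.78 = 1009.95
ΣP(Jan 2022)Q(Feb 2022) = 8.06×108 + 0.20×405 + 5.21×33 = 870.48 + 81 + 171.93 = 1123.41
P = 1009.95 / 1123.41 × 100 = 89.9004
Fisher = √(L × P) = √(89.8673 × 89.9004) = 89.8838

89.88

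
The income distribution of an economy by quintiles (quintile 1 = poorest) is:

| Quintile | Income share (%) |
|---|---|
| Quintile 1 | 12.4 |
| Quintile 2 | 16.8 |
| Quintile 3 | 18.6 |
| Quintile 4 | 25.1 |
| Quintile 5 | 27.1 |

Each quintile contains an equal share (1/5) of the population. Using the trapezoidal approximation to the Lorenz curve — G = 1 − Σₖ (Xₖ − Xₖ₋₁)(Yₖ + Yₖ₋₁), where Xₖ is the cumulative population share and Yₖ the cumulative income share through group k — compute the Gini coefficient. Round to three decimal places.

0.151

Cumulative income shares Yₖ: 0.1240, 0.2920, 0.4780, 0.7290, 1.0000
Σ (Xₖ−Xₖ₋₁)(Yₖ+Yₖ₋₁) = (1/5)(0.1240+0.0000) + (1/5)(0.2920+0.1240) + (1/5)(0.4780+0.2920) + (1/5)(0.7290+0.4780) + (1/5)(1.0000+0.7290)
  = 0.0248 + 0.0832 + 0.1540 + 0.2414 + 0.3458 = 0.8492
G = 1 − 0.8492 = 0.1508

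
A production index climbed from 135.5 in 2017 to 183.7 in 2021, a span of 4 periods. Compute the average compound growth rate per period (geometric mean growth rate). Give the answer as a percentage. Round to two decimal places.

Growth factor = (183.7/135.5)^(1/4) = (1.355720)^(1/4) = 1.079052
Growth rate = 1.079052 − 1 = 0.079052 = 7.9052%

7.91%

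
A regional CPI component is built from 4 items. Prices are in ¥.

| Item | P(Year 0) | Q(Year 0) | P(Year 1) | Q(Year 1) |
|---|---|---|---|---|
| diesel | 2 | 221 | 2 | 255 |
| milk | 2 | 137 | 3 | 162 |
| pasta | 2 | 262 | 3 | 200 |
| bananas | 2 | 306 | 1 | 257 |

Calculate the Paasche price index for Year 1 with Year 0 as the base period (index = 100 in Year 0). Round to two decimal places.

106.01

Paasche price index uses current-period quantities as weights.
ΣP(Year 1)·Q(Year 1) = 2×255 + 3×162 + 3×200 + 1×257 = 510 + 486 + 600 + 257 = 1853
ΣP(Year 0)·Q(Year 1) = 2×255 + 2×162 + 2×200 + 2×257 = 510 + 324 + 400 + 514 = 1748
Index = 1853 / 1748 × 100 = 106.0069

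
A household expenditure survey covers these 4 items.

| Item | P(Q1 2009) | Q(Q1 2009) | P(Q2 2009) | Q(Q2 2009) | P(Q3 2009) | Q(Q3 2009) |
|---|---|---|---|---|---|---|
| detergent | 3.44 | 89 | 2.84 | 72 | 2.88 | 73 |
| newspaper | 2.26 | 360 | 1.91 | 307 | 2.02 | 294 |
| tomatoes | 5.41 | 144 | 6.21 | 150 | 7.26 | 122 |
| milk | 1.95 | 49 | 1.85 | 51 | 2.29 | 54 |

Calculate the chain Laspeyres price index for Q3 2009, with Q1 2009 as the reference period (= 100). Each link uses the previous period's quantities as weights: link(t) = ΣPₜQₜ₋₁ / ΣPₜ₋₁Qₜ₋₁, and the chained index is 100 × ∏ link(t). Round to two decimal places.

108.04

Link Q1 2009→Q2 2009:
ΣP(Q2 2009)Q(Q1 2009) = 2.84×89 + 1.91×360 + 6.21×144 + 1.85×49 = 252.76 + 687.6 + 894.24 + 90.65 = 1925.25
ΣP(Q1 2009)Q(Q1 2009) = 3.44×89 + 2.26×360 + 5.41×144 + 1.95×49 = 306.16 + 813.6 + 779.04 + 95.55 = 1994.35
link = 1925.25/1994.35 = 0.965352
Link Q2 2009→Q3 2009:
ΣP(Q3 2009)Q(Q2 2009) = 2.88×72 + 2.02×307 + 7.26×150 + 2.29×51 = 207.36 + 620.14 + 1089 + 116.79 = 2033.29
ΣP(Q2 2009)Q(Q2 2009) = 2.84×72 + 1.91×307 + 6.21×150 + 1.85×51 = 204.48 + 586.37 + 931.5 + 94.35 = 1816.7
link = 2033.29/1816.7 = 1.119222
Chained index = 100 × 0.965352 × 1.119222 = 108.0443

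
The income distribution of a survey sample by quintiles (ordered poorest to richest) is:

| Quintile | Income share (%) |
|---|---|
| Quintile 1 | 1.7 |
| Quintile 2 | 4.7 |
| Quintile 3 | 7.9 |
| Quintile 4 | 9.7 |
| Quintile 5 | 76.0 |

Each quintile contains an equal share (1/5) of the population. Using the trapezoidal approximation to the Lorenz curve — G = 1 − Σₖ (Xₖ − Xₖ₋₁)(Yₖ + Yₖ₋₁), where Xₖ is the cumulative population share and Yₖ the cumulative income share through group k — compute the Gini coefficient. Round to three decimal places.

Cumulative income shares Yₖ: 0.0170, 0.0640, 0.1430, 0.2400, 1.0000
Σ (Xₖ−Xₖ₋₁)(Yₖ+Yₖ₋₁) = (1/5)(0.0170+0.0000) + (1/5)(0.0640+0.0170) + (1/5)(0.1430+0.0640) + (1/5)(0.2400+0.1430) + (1/5)(1.0000+0.2400)
  = 0.0034 + 0.0162 + 0.0414 + 0.0766 + 0.2480 = 0.3856
G = 1 − 0.3856 = 0.6144

0.614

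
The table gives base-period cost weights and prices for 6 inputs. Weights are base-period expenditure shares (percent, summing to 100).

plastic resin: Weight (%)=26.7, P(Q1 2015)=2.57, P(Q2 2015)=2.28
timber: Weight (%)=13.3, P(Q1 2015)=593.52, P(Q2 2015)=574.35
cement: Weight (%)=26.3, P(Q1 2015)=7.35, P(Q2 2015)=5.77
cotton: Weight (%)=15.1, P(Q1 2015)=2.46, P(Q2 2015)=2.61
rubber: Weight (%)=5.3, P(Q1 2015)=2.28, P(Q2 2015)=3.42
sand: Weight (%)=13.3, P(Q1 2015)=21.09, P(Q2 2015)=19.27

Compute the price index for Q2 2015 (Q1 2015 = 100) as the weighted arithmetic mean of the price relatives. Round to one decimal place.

plastic resin: 26.7 × (2.28/2.57) = 26.7 × 0.887160 = 23.6872
timber: 13.3 × (574.35/593.52) = 13.3 × 0.967701 = 12.8704
cement: 26.3 × (5.77/7.35) = 26.3 × 0.785034 = 20.6464
cotton: 15.1 × (2.61/2.46) = 15.1 × 1.060976 = 16.0207
rubber: 5.3 × (3.42/2.28) = 5.3 × 1.500000 = 7.9500
sand: 13.3 × (19.27/21.09) = 13.3 × 0.913703 = 12.1523
Index = Σ wᵢ·(p₁ᵢ/p₀ᵢ) = 23.6872 + 12.8704 + 20.6464 + 16.0207 + 7.9500 + 12.1523 = 93.3270

93.3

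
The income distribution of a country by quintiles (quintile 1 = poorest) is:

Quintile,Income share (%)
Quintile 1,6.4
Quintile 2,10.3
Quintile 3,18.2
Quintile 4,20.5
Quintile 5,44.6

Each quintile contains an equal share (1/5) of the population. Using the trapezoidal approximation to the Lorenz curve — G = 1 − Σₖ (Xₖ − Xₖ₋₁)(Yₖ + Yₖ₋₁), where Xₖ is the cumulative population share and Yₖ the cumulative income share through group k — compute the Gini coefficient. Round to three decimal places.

0.346

Cumulative income shares Yₖ: 0.0640, 0.1670, 0.3490, 0.5540, 1.0000
Σ (Xₖ−Xₖ₋₁)(Yₖ+Yₖ₋₁) = (1/5)(0.0640+0.0000) + (1/5)(0.1670+0.0640) + (1/5)(0.3490+0.1670) + (1/5)(0.5540+0.3490) + (1/5)(1.0000+0.5540)
  = 0.0128 + 0.0462 + 0.1032 + 0.1806 + 0.3108 = 0.6536
G = 1 − 0.6536 = 0.3464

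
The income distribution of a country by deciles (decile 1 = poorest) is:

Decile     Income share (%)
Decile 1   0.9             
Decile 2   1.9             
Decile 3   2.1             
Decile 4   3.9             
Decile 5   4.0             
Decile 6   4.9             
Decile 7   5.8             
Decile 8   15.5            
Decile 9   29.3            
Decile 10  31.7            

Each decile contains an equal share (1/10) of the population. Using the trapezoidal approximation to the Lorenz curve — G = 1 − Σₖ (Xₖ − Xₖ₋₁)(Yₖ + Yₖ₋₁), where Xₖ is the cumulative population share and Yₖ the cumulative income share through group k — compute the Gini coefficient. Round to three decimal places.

Cumulative income shares Yₖ: 0.0090, 0.0280, 0.0490, 0.0880, 0.1280, 0.1770, 0.2350, 0.3900, 0.6830, 1.0000
Σ (Xₖ−Xₖ₋₁)(Yₖ+Yₖ₋₁) = (1/10)(0.0090+0.0000) + (1/10)(0.0280+0.0090) + (1/10)(0.0490+0.0280) + (1/10)(0.0880+0.0490) + (1/10)(0.1280+0.0880) + (1/10)(0.1770+0.1280) + (1/10)(0.2350+0.1770) + (1/10)(0.3900+0.2350) + (1/10)(0.6830+0.3900) + (1/10)(1.0000+0.6830)
  = 0.0009 + 0.0037 + 0.0077 + 0.0137 + 0.0216 + 0.0305 + 0.0412 + 0.0625 + 0.1073 + 0.1683 = 0.4574
G = 1 − 0.4574 = 0.5426

0.543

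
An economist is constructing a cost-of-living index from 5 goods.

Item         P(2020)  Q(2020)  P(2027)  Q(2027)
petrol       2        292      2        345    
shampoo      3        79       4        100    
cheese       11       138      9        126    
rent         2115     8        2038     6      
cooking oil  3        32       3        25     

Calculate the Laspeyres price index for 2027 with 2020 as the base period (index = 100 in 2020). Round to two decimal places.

Laspeyres price index uses base-period quantities as weights.
ΣP(2027)·Q(2020) = 2×292 + 4×79 + 9×138 + 2038×8 + 3×32 = 584 + 316 + 1242 + 16304 + 96 = 18542
ΣP(2020)·Q(2020) = 2×292 + 3×79 + 11×138 + 2115×8 + 3×32 = 584 + 237 + 1518 + 16920 + 96 = 19355
Index = 18542 / 19355 × 100 = 95.7995

95.80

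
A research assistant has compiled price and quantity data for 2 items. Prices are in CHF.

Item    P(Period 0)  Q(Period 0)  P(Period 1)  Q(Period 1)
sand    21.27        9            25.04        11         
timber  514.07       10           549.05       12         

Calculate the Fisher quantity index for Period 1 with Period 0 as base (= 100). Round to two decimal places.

Laspeyres component (base-period weights):
ΣP(Period 0)Q(Period 1) = 21.27×11 + 514.07×12 = 233.97 + 6168.84 = 6402.81
ΣP(Period 0)Q(Period 0) = 21.27×9 + 514.07×10 = 191.43 + 5140.7 = 5332.13
L = 6402.81 / 5332.13 × 100 = 120.0798
Paasche component (current-period weights):
ΣP(Period 1)Q(Period 1) = 25.04×11 + 549.05×12 = 275.44 + 6588.6 = 6864.04
ΣP(Period 1)Q(Period 0) = 25.04×9 + 549.05×10 = 225.36 + 5490.5 = 5715.86
P = 6864.04 / 5715.86 × 100 = 120.0876
Fisher = √(L × P) = √(120.0798 × 120.0876) = 120.0837

120.08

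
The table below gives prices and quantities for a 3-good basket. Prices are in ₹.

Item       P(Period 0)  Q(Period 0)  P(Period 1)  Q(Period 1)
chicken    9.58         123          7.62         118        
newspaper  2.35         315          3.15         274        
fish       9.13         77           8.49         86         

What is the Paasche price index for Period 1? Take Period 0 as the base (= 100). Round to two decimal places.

97.38

Paasche price index uses current-period quantities as weights.
ΣP(Period 1)·Q(Period 1) = 7.62×118 + 3.15×274 + 8.49×86 = 899.16 + 863.1 + 730.14 = 2492.4
ΣP(Period 0)·Q(Period 1) = 9.58×118 + 2.35×274 + 9.13×86 = 1130.44 + 643.9 + 785.18 = 2559.52
Index = 2492.4 / 2559.52 × 100 = 97.3776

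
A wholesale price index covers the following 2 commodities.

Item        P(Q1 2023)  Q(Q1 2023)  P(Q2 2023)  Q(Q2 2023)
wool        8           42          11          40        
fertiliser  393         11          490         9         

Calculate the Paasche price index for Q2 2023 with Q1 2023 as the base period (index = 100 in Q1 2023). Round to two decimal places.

125.75

Paasche price index uses current-period quantities as weights.
ΣP(Q2 2023)·Q(Q2 2023) = 11×40 + 490×9 = 440 + 4410 = 4850
ΣP(Q1 2023)·Q(Q2 2023) = 8×40 + 393×9 = 320 + 3537 = 3857
Index = 4850 / 3857 × 100 = 125.7454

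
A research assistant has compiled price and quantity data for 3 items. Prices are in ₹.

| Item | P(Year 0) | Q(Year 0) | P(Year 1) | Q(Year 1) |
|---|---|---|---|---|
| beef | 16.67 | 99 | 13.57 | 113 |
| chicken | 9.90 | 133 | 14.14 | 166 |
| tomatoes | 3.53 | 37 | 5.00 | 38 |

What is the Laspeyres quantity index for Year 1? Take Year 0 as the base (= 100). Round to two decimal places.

118.19

Laspeyres quantity index uses base-period prices as weights.
ΣP(Year 0)·Q(Year 1) = 16.67×113 + 9.90×166 + 3.53×38 = 1883.71 + 1643.4 + 134.14 = 3661.25
ΣP(Year 0)·Q(Year 0) = 16.67×99 + 9.90×133 + 3.53×37 = 1650.33 + 1316.7 + 130.61 = 3097.64
Index = 3661.25 / 3097.64 × 100 = 118.1948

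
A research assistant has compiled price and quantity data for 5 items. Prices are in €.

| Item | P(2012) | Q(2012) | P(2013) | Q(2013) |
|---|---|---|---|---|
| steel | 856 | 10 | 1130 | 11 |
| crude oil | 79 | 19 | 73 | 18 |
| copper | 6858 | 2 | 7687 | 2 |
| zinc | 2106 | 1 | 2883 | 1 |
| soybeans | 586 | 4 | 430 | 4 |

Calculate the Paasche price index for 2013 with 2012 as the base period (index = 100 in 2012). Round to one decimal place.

116.3

Paasche price index uses current-period quantities as weights.
ΣP(2013)·Q(2013) = 1130×11 + 73×18 + 7687×2 + 2883×1 + 430×4 = 12430 + 1314 + 15374 + 2883 + 1720 = 33721
ΣP(2012)·Q(2013) = 856×11 + 79×18 + 6858×2 + 2106×1 + 586×4 = 9416 + 1422 + 13716 + 2106 + 2344 = 29004
Index = 33721 / 29004 × 100 = 116.2633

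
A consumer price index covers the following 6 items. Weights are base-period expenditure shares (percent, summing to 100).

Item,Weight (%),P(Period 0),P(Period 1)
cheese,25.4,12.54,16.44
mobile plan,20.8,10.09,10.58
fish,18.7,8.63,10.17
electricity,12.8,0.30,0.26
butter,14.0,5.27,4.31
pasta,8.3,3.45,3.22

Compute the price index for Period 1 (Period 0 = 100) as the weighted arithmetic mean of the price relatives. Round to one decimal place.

107.4

cheese: 25.4 × (16.44/12.54) = 25.4 × 1.311005 = 33.2995
mobile plan: 20.8 × (10.58/10.09) = 20.8 × 1.048563 = 21.8101
fish: 18.7 × (10.17/8.63) = 18.7 × 1.178447 = 22.0370
electricity: 12.8 × (0.26/0.30) = 12.8 × 0.866667 = 11.0933
butter: 14.0 × (4.31/5.27) = 14.0 × 0.817837 = 11.4497
pasta: 8.3 × (3.22/3.45) = 8.3 × 0.933333 = 7.7467
Index = Σ wᵢ·(p₁ᵢ/p₀ᵢ) = 33.2995 + 21.8101 + 22.0370 + 11.0933 + 11.4497 + 7.7467 = 107.4363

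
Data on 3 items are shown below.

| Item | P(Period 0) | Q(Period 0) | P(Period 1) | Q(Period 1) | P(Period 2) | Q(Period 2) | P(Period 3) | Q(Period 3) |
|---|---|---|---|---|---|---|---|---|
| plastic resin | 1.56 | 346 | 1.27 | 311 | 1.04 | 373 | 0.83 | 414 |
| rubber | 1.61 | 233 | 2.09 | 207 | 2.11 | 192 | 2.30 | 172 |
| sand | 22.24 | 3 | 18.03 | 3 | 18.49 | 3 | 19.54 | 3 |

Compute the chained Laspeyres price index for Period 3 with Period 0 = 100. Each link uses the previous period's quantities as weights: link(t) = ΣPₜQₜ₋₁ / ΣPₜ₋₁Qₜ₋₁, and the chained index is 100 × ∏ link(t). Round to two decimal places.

Link Period 0→Period 1:
ΣP(Period 1)Q(Period 0) = 1.27×346 + 2.09×233 + 18.03×3 = 439.42 + 486.97 + 54.09 = 980.48
ΣP(Period 0)Q(Period 0) = 1.56×346 + 1.61×233 + 22.24×3 = 539.76 + 375.13 + 66.72 = 981.61
link = 980.48/981.61 = 0.998849
Link Period 1→Period 2:
ΣP(Period 2)Q(Period 1) = 1.04×311 + 2.11×207 + 18.49×3 = 323.44 + 436.77 + 55.47 = 815.68
ΣP(Period 1)Q(Period 1) = 1.27×311 + 2.09×207 + 18.03×3 = 394.97 + 432.63 + 54.09 = 881.69
link = 815.68/881.69 = 0.925132
Link Period 2→Period 3:
ΣP(Period 3)Q(Period 2) = 0.83×373 + 2.30×192 + 19.54×3 = 309.59 + 441.6 + 58.62 = 809.81
ΣP(Period 2)Q(Period 2) = 1.04×373 + 2.11×192 + 18.49×3 = 387.92 + 405.12 + 55.47 = 848.51
link = 809.81/848.51 = 0.954391
Chained index = 100 × 0.998849 × 0.925132 × 0.954391 = 88.1921

88.19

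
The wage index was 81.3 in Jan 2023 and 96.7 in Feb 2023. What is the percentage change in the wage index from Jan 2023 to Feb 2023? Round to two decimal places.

Change = (96.7 − 81.3) / 81.3 × 100
       = 15.4 / 81.3 × 100 = 18.9422%

18.94%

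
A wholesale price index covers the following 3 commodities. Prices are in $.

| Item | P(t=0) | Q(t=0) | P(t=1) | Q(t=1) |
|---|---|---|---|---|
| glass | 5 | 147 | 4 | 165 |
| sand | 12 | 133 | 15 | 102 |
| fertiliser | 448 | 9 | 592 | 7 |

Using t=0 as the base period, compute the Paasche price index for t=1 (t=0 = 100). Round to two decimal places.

Paasche price index uses current-period quantities as weights.
ΣP(t=1)·Q(t=1) = 4×165 + 15×102 + 592×7 = 660 + 1530 + 4144 = 6334
ΣP(t=0)·Q(t=1) = 5×165 + 12×102 + 448×7 = 825 + 1224 + 3136 = 5185
Index = 6334 / 5185 × 100 = 122.1601

122.16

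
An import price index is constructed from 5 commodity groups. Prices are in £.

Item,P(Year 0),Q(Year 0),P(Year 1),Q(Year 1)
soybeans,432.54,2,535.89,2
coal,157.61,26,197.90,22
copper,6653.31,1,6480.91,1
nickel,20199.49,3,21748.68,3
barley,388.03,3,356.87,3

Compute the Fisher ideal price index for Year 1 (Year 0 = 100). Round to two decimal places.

Laspeyres component (base-period weights):
ΣP(Year 1)Q(Year 0) = 535.89×2 + 197.90×26 + 6480.91×1 + 21748.68×3 + 356.87×3 = 1071.78 + 5145.4 + 6480.91 + 65246.04 + 1070.61 = 79014.74
ΣP(Year 0)Q(Year 0) = 432.54×2 + 157.61×26 + 6653.31×1 + 20199.49×3 + 388.03×3 = 865.08 + 4097.86 + 6653.31 + 60598.47 + 1164.09 = 73378.81
L = 79014.74 / 73378.81 × 100 = 107.6806
Paasche component (current-period weights):
ΣP(Year 1)Q(Year 1) = 535.89×2 + 197.90×22 + 6480.91×1 + 21748.68×3 + 356.87×3 = 1071.78 + 4353.8 + 6480.91 + 65246.04 + 1070.61 = 78223.14
ΣP(Year 0)Q(Year 1) = 432.54×2 + 157.61×22 + 6653.31×1 + 20199.49×3 + 388.03×3 = 865.08 + 3467.42 + 6653.31 + 60598.47 + 1164.09 = 72748.37
P = 78223.14 / 72748.37 × 100 = 107.5256
Fisher = √(L × P) = √(107.6806 × 107.5256) = 107.6031

107.60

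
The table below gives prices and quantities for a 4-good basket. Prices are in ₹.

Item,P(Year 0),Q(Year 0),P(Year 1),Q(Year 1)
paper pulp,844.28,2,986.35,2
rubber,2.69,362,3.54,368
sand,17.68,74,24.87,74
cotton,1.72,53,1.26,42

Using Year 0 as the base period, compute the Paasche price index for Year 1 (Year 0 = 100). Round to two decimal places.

127.34

Paasche price index uses current-period quantities as weights.
ΣP(Year 1)·Q(Year 1) = 986.35×2 + 3.54×368 + 24.87×74 + 1.26×42 = 1972.7 + 1302.72 + 1840.38 + 52.92 = 5168.72
ΣP(Year 0)·Q(Year 1) = 844.28×2 + 2.69×368 + 17.68×74 + 1.72×42 = 1688.56 + 989.92 + 1308.32 + 72.24 = 4059.04
Index = 5168.72 / 4059.04 × 100 = 127.3385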